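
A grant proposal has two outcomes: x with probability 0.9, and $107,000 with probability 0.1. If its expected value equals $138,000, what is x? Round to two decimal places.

0.9·x + 0.1·107000 = 138000
0.9·x = 138000 − 10700 = 127300
x = 127300 / 0.9 = 141444.4444

x = $141,444.44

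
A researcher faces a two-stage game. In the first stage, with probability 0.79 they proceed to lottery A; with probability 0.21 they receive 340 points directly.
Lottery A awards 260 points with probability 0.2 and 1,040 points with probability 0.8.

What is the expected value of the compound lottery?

EV(A) = 0.2 × 260 + 0.8 × 1040 = 52 + 832 = 884
Branch B: 340 (certain)
Overall = 0.79 × 884 + 0.21 × 340 = 698.36 + 71.4 = 769.76

769.76 points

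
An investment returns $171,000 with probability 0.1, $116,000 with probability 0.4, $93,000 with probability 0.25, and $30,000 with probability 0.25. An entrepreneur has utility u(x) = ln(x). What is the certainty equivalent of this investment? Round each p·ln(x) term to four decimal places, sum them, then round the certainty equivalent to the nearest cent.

E[u] = 0.1·ln(171000) + 0.4·ln(116000) + 0.25·ln(93000) + 0.25·ln(30000) = 1.2049 + 4.6645 + 2.8601 + 2.5772 = 11.3067
CE = e^11.3067 ≈ 81364.96

$81,364.96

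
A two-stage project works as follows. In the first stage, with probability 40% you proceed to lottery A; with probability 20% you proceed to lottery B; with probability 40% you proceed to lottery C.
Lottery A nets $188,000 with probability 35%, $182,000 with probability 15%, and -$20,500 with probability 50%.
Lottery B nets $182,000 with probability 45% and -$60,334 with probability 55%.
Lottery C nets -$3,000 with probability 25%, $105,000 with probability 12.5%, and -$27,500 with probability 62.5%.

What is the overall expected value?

EV(A) = 0.35 × 188000 + 0.15 × 182000 + 0.5 × (-20500) = 65800 + 27300 − 10250 = 82850
EV(B) = 0.45 × 182000 + 0.55 × (-60334) = 81900 − 33183.7 = 48716.3
EV(C) = 0.25 × (-3000) + 0.125 × 105000 + 0.625 × (-27500) = -750 + 13125 − 17187.5 = -4812.5
Overall = 0.4 × 82850 + 0.2 × 48716.3 + 0.4 × (-4812.5) = 33140 + 9743.26 − 1925 = 40958.26

$40,958.26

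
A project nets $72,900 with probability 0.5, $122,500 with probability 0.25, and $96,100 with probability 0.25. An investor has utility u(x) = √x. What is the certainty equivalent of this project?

E[u] = 0.5·√72900 + 0.25·√122500 + 0.25·√96100 = 0.5·270 + 0.25·350 + 0.25·310 = 300
CE = (300)² = 90000

$90,000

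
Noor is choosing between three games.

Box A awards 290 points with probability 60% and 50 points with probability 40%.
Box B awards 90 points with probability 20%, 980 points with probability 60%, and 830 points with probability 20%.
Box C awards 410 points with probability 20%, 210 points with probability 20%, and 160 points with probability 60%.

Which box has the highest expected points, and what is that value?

Box B (772 points)

Box A = 0.6 × 290 + 0.4 × 50 = 174 + 20 = 194
Box B = 0.2 × 90 + 0.6 × 980 + 0.2 × 830 = 18 + 588 + 166 = 772
Box C = 0.2 × 410 + 0.2 × 210 + 0.6 × 160 = 82 + 42 + 96 = 220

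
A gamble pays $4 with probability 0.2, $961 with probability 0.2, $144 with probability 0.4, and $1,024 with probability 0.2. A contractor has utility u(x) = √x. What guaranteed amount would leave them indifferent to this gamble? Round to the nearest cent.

E[u] = 0.2·√4 + 0.2·√961 + 0.4·√144 + 0.2·√1024 = 0.2·2 + 0.2·31 + 0.4·12 + 0.2·32 = 17.8
CE = (17.8)² = 316.84

$316.84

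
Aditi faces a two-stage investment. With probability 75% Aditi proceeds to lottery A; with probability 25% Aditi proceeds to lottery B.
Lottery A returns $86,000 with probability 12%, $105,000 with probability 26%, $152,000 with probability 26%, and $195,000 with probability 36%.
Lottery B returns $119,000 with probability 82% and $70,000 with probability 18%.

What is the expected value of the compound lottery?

$138,050

EV(A) = 0.12 × 86000 + 0.26 × 105000 + 0.26 × 152000 + 0.36 × 195000 = 10320 + 27300 + 39520 + 70200 = 147340
EV(B) = 0.82 × 119000 + 0.18 × 70000 = 97580 + 12600 = 110180
Overall = 0.75 × 147340 + 0.25 × 110180 = 110505 + 27545 = 138050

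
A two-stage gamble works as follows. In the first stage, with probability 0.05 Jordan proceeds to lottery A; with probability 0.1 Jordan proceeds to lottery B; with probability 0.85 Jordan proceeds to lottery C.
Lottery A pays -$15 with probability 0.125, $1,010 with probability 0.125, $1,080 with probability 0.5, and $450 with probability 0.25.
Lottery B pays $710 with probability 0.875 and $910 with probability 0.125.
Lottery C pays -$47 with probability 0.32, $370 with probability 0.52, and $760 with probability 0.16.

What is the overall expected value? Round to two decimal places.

$366.46

EV(A) = 0.125 × (-15) + 0.125 × 1010 + 0.5 × 1080 + 0.25 × 450 = -1.875 + 126.25 + 540 + 112.5 = 776.875
EV(B) = 0.875 × 710 + 0.125 × 910 = 621.25 + 113.75 = 735
EV(C) = 0.32 × (-47) + 0.52 × 370 + 0.16 × 760 = -15.04 + 192.4 + 121.6 = 298.96
Overall = 0.05 × 776.875 + 0.1 × 735 + 0.85 × 298.96 = 38.84375 + 73.5 + 254.116 = 366.45975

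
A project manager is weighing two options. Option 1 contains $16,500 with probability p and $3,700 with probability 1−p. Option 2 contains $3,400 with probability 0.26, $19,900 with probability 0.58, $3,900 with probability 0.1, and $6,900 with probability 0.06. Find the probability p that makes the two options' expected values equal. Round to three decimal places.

EV(Option 2) = 0.26 × 3400 + 0.58 × 19900 + 0.1 × 3900 + 0.06 × 6900 = 884 + 11542 + 390 + 414 = 13230
p·16500 + (1−p)·3700 = 13230
12800p + 3700 = 13230
p = (13230 − 3700) / 12800

p = 0.745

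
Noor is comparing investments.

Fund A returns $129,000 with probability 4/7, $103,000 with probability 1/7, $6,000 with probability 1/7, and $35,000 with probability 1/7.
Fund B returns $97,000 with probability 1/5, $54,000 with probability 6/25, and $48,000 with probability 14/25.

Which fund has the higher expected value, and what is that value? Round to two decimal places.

Fund A ($94,285.71)

Fund A = 4/7 × 129000 + 1/7 × 103000 + 1/7 × 6000 + 1/7 × 35000 = 73714.2857 + 14714.2857 + 857.1429 + 5000 = 94285.7143
Fund B = 1/5 × 97000 + 6/25 × 54000 + 14/25 × 48000 = 19400 + 12960 + 26880 = 59240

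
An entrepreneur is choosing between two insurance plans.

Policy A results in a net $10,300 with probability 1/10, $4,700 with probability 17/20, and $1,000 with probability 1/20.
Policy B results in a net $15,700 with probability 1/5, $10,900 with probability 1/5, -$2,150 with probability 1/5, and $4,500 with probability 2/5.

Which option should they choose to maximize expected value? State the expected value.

Policy A = 1/10 × 10300 + 17/20 × 4700 + 1/20 × 1000 = 1030 + 3995 + 50 = 5075
Policy B = 1/5 × 15700 + 1/5 × 10900 + 1/5 × (-2150) + 2/5 × 4500 = 3140 + 2180 − 430 + 1800 = 6690

Policy B ($6,690)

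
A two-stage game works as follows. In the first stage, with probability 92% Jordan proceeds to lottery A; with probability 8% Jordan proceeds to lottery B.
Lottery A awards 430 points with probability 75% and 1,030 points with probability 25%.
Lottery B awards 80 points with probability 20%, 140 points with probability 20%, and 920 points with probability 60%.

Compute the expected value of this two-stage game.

581.28 points

EV(A) = 0.75 × 430 + 0.25 × 1030 = 322.5 + 257.5 = 580
EV(B) = 0.2 × 80 + 0.2 × 140 + 0.6 × 920 = 16 + 28 + 552 = 596
Overall = 0.92 × 580 + 0.08 × 596 = 533.6 + 47.68 = 581.28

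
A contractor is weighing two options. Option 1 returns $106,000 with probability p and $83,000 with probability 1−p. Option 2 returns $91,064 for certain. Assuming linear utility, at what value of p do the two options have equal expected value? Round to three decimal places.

p·106000 + (1−p)·83000 = 91064
23000p + 83000 = 91064
p = (91064 − 83000) / 23000

p = 0.351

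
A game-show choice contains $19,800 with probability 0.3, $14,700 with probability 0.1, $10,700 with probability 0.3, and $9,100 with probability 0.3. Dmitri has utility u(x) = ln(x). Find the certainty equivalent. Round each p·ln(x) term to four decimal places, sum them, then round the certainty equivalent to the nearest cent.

E[u] = 0.3·ln(19800) + 0.1·ln(14700) + 0.3·ln(10700) + 0.3·ln(9100) = 2.9680 + 0.9596 + 2.7834 + 2.7348 = 9.4458
CE = e^9.4458 ≈ 12654.90

$12,654.90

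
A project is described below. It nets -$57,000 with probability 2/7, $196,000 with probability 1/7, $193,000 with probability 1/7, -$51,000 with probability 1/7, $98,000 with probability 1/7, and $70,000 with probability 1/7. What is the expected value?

EV = 2/7 × (-57000) + 1/7 × 196000 + 1/7 × 193000 + 1/7 × (-51000) + 1/7 × 98000 + 1/7 × 70000 = -16285.7143 + 28000 + 27571.4286 − 7285.7143 + 14000 + 10000 = 56000

$56,000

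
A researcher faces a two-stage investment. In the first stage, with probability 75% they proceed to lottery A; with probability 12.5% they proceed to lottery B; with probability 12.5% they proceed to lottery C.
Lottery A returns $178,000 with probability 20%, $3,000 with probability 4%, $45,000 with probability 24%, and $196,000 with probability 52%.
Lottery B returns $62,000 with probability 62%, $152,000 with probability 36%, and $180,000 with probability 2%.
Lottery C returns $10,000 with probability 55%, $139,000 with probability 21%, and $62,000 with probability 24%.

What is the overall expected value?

EV(A) = 0.2 × 178000 + 0.04 × 3000 + 0.24 × 45000 + 0.52 × 196000 = 35600 + 120 + 10800 + 101920 = 148440
EV(B) = 0.62 × 62000 + 0.36 × 152000 + 0.02 × 180000 = 38440 + 54720 + 3600 = 96760
EV(C) = 0.55 × 10000 + 0.21 × 139000 + 0.24 × 62000 = 5500 + 29190 + 14880 = 49570
Overall = 0.75 × 148440 + 0.125 × 96760 + 0.125 × 49570 = 111330 + 12095 + 6196.25 = 129621.25

$129,621.25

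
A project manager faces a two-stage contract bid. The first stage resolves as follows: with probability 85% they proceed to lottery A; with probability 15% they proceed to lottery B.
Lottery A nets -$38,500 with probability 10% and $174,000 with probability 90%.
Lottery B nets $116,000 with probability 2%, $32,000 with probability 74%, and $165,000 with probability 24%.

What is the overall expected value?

$139,677.50

EV(A) = 0.1 × (-38500) + 0.9 × 174000 = -3850 + 156600 = 152750
EV(B) = 0.02 × 116000 + 0.74 × 32000 + 0.24 × 165000 = 2320 + 23680 + 39600 = 65600
Overall = 0.85 × 152750 + 0.15 × 65600 = 129837.5 + 9840 = 139677.5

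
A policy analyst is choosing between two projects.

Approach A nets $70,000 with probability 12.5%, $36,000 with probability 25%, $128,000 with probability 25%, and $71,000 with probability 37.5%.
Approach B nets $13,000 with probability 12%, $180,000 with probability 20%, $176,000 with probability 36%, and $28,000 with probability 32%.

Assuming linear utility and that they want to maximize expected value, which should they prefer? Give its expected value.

Approach B ($109,880)

Approach A = 0.125 × 70000 + 0.25 × 36000 + 0.25 × 128000 + 0.375 × 71000 = 8750 + 9000 + 32000 + 26625 = 76375
Approach B = 0.12 × 13000 + 0.2 × 180000 + 0.36 × 176000 + 0.32 × 28000 = 1560 + 36000 + 63360 + 8960 = 109880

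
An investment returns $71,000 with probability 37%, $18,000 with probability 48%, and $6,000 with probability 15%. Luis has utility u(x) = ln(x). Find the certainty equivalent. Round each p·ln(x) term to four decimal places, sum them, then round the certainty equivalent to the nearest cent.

$25,364.35

E[u] = 0.37·ln(71000) + 0.48·ln(18000) + 0.15·ln(6000) = 4.1331 + 4.7031 + 1.3049 = 10.1411
CE = e^10.1411 ≈ 25364.35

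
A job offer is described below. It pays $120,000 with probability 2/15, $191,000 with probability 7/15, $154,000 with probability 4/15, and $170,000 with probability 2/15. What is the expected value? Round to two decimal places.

$168,866.67

EV = 2/15 × 120000 + 7/15 × 191000 + 4/15 × 154000 + 2/15 × 170000 = 16000 + 89133.3333 + 41066.6667 + 22666.6667 = 168866.6667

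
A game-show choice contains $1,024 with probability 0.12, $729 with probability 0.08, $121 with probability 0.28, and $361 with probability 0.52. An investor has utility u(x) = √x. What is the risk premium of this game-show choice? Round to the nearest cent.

$43.32

E[u] = 0.12·√1024 + 0.08·√729 + 0.28·√121 + 0.52·√361 = 0.12·32 + 0.08·27 + 0.28·11 + 0.52·19 = 18.96
CE = (18.96)² = 359.4816
Risk premium = EV − CE = 402.8 − 359.4816 = 43.3184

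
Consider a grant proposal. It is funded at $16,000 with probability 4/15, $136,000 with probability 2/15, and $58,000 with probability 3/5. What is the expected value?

EV = 4/15 × 16000 + 2/15 × 136000 + 3/5 × 58000 = 4266.6667 + 18133.3333 + 34800 = 57200

$57,200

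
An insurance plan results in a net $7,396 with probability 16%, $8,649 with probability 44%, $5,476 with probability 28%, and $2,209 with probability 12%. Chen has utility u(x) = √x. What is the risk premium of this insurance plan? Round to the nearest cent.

E[u] = 0.16·√7396 + 0.44·√8649 + 0.28·√5476 + 0.12·√2209 = 0.16·86 + 0.44·93 + 0.28·74 + 0.12·47 = 81.04
CE = (81.04)² = 6567.4816
Risk premium = EV − CE = 6787.28 − 6567.4816 = 219.7984

$219.80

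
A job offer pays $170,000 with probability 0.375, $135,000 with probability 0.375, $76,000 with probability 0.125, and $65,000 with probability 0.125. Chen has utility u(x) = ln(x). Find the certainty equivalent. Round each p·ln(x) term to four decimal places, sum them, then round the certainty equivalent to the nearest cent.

E[u] = 0.375·ln(170000) + 0.375·ln(135000) + 0.125·ln(76000) + 0.125·ln(65000) = 4.5163 + 4.4299 + 1.4048 + 1.3853 = 11.7363
CE = e^11.7363 ≈ 125028.88

$125,028.88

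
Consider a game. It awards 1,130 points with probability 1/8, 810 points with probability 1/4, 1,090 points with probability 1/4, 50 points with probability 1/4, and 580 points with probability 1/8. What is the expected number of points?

EV = 1/8 × 1130 + 1/4 × 810 + 1/4 × 1090 + 1/4 × 50 + 1/8 × 580 = 141.25 + 202.5 + 272.5 + 12.5 + 72.5 = 701.25

701.25 points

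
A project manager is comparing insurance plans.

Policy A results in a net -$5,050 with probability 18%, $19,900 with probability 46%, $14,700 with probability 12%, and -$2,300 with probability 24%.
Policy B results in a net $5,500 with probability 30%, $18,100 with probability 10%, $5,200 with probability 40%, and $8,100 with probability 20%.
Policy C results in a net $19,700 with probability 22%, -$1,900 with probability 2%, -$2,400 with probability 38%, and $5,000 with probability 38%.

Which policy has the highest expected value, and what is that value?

Policy A ($9,457)

Policy A = 0.18 × (-5050) + 0.46 × 19900 + 0.12 × 14700 + 0.24 × (-2300) = -909 + 9154 + 1764 − 552 = 9457
Policy B = 0.3 × 5500 + 0.1 × 18100 + 0.4 × 5200 + 0.2 × 8100 = 1650 + 1810 + 2080 + 1620 = 7160
Policy C = 0.22 × 19700 + 0.02 × (-1900) + 0.38 × (-2400) + 0.38 × 5000 = 4334 − 38 − 912 + 1900 = 5284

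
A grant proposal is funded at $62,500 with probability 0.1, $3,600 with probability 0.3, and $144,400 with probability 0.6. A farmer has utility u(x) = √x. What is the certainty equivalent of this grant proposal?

$73,441

E[u] = 0.1·√62500 + 0.3·√3600 + 0.6·√144400 = 0.1·250 + 0.3·60 + 0.6·380 = 271
CE = (271)² = 73441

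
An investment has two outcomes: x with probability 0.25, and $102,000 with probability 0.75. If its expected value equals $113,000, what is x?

x = $146,000

0.25·x + 0.75·102000 = 113000
0.25·x = 113000 − 76500 = 36500
x = 36500 / 0.25 = 146000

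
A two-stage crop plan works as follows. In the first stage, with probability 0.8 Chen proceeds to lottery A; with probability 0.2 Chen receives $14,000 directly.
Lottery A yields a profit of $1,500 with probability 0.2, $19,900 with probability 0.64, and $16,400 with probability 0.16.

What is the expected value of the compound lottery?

EV(A) = 0.2 × 1500 + 0.64 × 19900 + 0.16 × 16400 = 300 + 12736 + 2624 = 15660
Branch B: 14000 (certain)
Overall = 0.8 × 15660 + 0.2 × 14000 = 12528 + 2800 = 15328

$15,328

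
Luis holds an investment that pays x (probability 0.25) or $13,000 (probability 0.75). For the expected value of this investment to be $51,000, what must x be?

0.25·x + 0.75·13000 = 51000
0.25·x = 51000 − 9750 = 41250
x = 41250 / 0.25 = 165000

x = $165,000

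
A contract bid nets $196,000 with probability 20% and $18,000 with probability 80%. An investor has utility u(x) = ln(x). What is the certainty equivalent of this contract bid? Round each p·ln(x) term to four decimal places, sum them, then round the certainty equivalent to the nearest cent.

E[u] = 0.2·ln(196000) + 0.8·ln(18000) = 2.4372 + 7.8385 = 10.2757
CE = e^10.2757 ≈ 29018.82

$29,018.82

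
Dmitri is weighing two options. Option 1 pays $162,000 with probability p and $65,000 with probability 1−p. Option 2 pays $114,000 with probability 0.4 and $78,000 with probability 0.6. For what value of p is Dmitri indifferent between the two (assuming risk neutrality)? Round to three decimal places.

EV(Option 2) = 0.4 × 114000 + 0.6 × 78000 = 45600 + 46800 = 92400
p·162000 + (1−p)·65000 = 92400
97000p + 65000 = 92400
p = (92400 − 65000) / 97000

p = 0.282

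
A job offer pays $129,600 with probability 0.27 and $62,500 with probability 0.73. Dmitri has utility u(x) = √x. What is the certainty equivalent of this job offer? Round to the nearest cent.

E[u] = 0.27·√129600 + 0.73·√62500 = 0.27·360 + 0.73·250 = 279.7
CE = (279.7)² = 78232.09

$78,232.09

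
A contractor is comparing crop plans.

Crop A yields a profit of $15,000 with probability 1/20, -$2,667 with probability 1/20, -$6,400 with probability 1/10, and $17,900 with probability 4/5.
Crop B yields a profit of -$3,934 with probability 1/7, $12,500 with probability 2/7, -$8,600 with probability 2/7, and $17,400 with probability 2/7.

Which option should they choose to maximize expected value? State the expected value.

Crop A = 1/20 × 15000 + 1/20 × (-2667) + 1/10 × (-6400) + 4/5 × 17900 = 750 − 133.35 − 640 + 14320 = 14296.65
Crop B = 1/7 × (-3934) + 2/7 × 12500 + 2/7 × (-8600) + 2/7 × 17400 = -562 + 3571.4286 − 2457.1429 + 4971.4286 = 5523.7143

Crop A ($14,296.65)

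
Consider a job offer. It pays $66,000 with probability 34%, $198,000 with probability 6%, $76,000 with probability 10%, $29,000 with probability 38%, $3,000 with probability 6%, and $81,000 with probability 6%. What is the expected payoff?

$57,980

EV = 0.34 × 66000 + 0.06 × 198000 + 0.1 × 76000 + 0.38 × 29000 + 0.06 × 3000 + 0.06 × 81000 = 22440 + 11880 + 7600 + 11020 + 180 + 4860 = 57980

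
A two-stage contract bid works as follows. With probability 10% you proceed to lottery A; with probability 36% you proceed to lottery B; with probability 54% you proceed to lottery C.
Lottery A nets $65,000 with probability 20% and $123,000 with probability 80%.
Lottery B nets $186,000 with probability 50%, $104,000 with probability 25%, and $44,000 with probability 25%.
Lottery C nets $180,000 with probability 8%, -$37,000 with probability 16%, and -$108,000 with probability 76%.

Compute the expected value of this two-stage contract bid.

$18,196

EV(A) = 0.2 × 65000 + 0.8 × 123000 = 13000 + 98400 = 111400
EV(B) = 0.5 × 186000 + 0.25 × 104000 + 0.25 × 44000 = 93000 + 26000 + 11000 = 130000
EV(C) = 0.08 × 180000 + 0.16 × (-37000) + 0.76 × (-108000) = 14400 − 5920 − 82080 = -73600
Overall = 0.1 × 111400 + 0.36 × 130000 + 0.54 × (-73600) = 11140 + 46800 − 39744 = 18196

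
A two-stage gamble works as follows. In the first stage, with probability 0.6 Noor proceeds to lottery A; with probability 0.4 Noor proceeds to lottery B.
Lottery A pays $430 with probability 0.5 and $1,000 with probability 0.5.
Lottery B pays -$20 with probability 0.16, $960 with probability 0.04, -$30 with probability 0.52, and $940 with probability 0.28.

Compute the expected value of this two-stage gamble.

EV(A) = 0.5 × 430 + 0.5 × 1000 = 215 + 500 = 715
EV(B) = 0.16 × (-20) + 0.04 × 960 + 0.52 × (-30) + 0.28 × 940 = -3.2 + 38.4 − 15.6 + 263.2 = 282.8
Overall = 0.6 × 715 + 0.4 × 282.8 = 429 + 113.12 = 542.12

$542.12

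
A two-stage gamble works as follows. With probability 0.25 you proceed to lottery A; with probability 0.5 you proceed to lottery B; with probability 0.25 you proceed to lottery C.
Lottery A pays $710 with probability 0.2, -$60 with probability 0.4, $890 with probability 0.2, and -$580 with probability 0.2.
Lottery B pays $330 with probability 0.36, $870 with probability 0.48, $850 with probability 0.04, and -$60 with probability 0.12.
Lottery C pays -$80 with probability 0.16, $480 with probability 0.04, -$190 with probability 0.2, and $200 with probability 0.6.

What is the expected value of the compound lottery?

EV(A) = 0.2 × 710 + 0.4 × (-60) + 0.2 × 890 + 0.2 × (-580) = 142 − 24 + 178 − 116 = 180
EV(B) = 0.36 × 330 + 0.48 × 870 + 0.04 × 850 + 0.12 × (-60) = 118.8 + 417.6 + 34 − 7.2 = 563.2
EV(C) = 0.16 × (-80) + 0.04 × 480 + 0.2 × (-190) + 0.6 × 200 = -12.8 + 19.2 − 38 + 120 = 88.4
Overall = 0.25 × 180 + 0.5 × 563.2 + 0.25 × 88.4 = 45 + 281.6 + 22.1 = 348.7

$348.70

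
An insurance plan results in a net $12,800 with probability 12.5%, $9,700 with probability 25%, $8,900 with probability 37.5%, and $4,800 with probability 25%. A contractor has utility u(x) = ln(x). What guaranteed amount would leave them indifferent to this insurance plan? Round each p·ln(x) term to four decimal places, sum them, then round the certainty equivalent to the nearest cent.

$8,155.93

E[u] = 0.125·ln(12800) + 0.25·ln(9700) + 0.375·ln(8900) + 0.25·ln(4800) = 1.1822 + 2.2950 + 3.4102 + 2.1191 = 9.0065
CE = e^9.0065 ≈ 8155.93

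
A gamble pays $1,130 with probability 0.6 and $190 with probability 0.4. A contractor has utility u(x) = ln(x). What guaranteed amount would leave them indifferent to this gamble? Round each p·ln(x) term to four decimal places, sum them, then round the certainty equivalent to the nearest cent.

$553.80

E[u] = 0.6·ln(1130) + 0.4·ln(190) = 4.2180 + 2.0988 = 6.3168
CE = e^6.3168 ≈ 553.80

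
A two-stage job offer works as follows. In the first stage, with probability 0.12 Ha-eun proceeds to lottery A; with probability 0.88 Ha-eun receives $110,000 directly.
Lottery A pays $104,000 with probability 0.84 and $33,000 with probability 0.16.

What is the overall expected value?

$107,916.80

EV(A) = 0.84 × 104000 + 0.16 × 33000 = 87360 + 5280 = 92640
Branch B: 110000 (certain)
Overall = 0.12 × 92640 + 0.88 × 110000 = 11116.8 + 96800 = 107916.8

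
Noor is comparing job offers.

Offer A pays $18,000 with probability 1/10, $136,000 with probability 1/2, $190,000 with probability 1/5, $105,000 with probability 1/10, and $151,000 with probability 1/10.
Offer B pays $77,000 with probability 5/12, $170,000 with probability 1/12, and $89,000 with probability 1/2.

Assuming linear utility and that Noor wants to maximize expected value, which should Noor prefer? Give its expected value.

Offer A = 1/10 × 18000 + 1/2 × 136000 + 1/5 × 190000 + 1/10 × 105000 + 1/10 × 151000 = 1800 + 68000 + 38000 + 10500 + 15100 = 133400
Offer B = 5/12 × 77000 + 1/12 × 170000 + 1/2 × 89000 = 32083.3333 + 14166.6667 + 44500 = 90750

Offer A ($133,400)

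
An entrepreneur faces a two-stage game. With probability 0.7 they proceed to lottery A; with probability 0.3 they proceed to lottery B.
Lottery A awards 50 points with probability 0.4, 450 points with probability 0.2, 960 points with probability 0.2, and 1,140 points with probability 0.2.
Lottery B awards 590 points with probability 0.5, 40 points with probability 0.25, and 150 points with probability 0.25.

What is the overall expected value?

EV(A) = 0.4 × 50 + 0.2 × 450 + 0.2 × 960 + 0.2 × 1140 = 20 + 90 + 192 + 228 = 530
EV(B) = 0.5 × 590 + 0.25 × 40 + 0.25 × 150 = 295 + 10 + 37.5 = 342.5
Overall = 0.7 × 530 + 0.3 × 342.5 = 371 + 102.75 = 473.75

473.75 points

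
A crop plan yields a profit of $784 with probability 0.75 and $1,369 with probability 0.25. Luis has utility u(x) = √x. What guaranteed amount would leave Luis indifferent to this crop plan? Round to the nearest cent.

$915.06

E[u] = 0.75·√784 + 0.25·√1369 = 0.75·28 + 0.25·37 = 30.25
CE = (30.25)² = 915.0625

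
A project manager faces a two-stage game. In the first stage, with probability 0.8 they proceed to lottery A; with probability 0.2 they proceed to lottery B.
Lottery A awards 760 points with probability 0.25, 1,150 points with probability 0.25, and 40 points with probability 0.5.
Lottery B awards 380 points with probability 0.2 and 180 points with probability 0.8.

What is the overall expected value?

EV(A) = 0.25 × 760 + 0.25 × 1150 + 0.5 × 40 = 190 + 287.5 + 20 = 497.5
EV(B) = 0.2 × 380 + 0.8 × 180 = 76 + 144 = 220
Overall = 0.8 × 497.5 + 0.2 × 220 = 398 + 44 = 442

442 points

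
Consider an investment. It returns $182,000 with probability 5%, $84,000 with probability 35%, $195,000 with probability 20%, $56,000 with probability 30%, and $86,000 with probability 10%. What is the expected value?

$102,900

EV = 0.05 × 182000 + 0.35 × 84000 + 0.2 × 195000 + 0.3 × 56000 + 0.1 × 86000 = 9100 + 29400 + 39000 + 16800 + 8600 = 102900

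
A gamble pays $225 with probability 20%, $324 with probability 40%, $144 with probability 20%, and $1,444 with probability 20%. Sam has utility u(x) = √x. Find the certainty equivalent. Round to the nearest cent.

$408.04

E[u] = 0.2·√225 + 0.4·√324 + 0.2·√144 + 0.2·√1444 = 0.2·15 + 0.4·18 + 0.2·12 + 0.2·38 = 20.2
CE = (20.2)² = 408.04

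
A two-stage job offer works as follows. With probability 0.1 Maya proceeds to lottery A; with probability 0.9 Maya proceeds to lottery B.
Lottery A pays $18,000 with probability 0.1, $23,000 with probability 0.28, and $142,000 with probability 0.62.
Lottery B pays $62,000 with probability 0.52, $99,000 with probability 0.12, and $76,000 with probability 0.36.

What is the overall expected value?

EV(A) = 0.1 × 18000 + 0.28 × 23000 + 0.62 × 142000 = 1800 + 6440 + 88040 = 96280
EV(B) = 0.52 × 62000 + 0.12 × 99000 + 0.36 × 76000 = 32240 + 11880 + 27360 = 71480
Overall = 0.1 × 96280 + 0.9 × 71480 = 9628 + 64332 = 73960

$73,960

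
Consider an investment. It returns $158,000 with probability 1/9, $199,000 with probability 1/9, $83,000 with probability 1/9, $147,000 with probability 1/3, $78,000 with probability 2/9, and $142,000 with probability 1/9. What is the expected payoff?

EV = 1/9 × 158000 + 1/9 × 199000 + 1/9 × 83000 + 1/3 × 147000 + 2/9 × 78000 + 1/9 × 142000 = 17555.5556 + 22111.1111 + 9222.2222 + 49000 + 17333.3333 + 15777.7778 = 131000

$131,000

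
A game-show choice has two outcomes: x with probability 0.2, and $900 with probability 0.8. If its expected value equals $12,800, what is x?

0.2·x + 0.8·900 = 12800
0.2·x = 12800 − 720 = 12080
x = 12080 / 0.2 = 60400

x = $60,400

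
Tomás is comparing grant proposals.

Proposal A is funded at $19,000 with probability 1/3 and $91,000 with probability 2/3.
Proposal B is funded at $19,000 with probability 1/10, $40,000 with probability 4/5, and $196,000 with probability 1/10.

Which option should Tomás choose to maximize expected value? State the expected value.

Proposal A ($67,000)

Proposal A = 1/3 × 19000 + 2/3 × 91000 = 6333.3333 + 60666.6667 = 67000
Proposal B = 1/10 × 19000 + 4/5 × 40000 + 1/10 × 196000 = 1900 + 32000 + 19600 = 53500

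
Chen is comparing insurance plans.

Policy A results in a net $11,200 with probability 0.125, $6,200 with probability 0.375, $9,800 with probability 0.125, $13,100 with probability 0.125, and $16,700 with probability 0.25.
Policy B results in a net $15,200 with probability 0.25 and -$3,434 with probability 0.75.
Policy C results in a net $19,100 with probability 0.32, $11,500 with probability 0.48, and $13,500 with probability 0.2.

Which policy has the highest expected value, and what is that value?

Policy C ($14,332)

Policy A = 0.125 × 11200 + 0.375 × 6200 + 0.125 × 9800 + 0.125 × 13100 + 0.25 × 16700 = 1400 + 2325 + 1225 + 1637.5 + 4175 = 10762.5
Policy B = 0.25 × 15200 + 0.75 × (-3434) = 3800 − 2575.5 = 1224.5
Policy C = 0.32 × 19100 + 0.48 × 11500 + 0.2 × 13500 = 6112 + 5520 + 2700 = 14332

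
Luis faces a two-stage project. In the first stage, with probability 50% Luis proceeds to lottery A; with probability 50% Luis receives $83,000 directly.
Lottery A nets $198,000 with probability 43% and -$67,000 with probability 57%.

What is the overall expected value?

EV(A) = 0.43 × 198000 + 0.57 × (-67000) = 85140 − 38190 = 46950
Branch B: 83000 (certain)
Overall = 0.5 × 46950 + 0.5 × 83000 = 23475 + 41500 = 64975

$64,975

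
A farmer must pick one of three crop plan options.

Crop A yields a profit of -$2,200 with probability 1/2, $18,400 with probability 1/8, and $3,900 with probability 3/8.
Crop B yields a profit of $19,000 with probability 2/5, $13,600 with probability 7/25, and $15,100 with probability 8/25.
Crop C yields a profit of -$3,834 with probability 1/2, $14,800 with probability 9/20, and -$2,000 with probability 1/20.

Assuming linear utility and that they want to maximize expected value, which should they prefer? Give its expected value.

Crop B ($16,240)

Crop A = 1/2 × (-2200) + 1/8 × 18400 + 3/8 × 3900 = -1100 + 2300 + 1462.5 = 2662.5
Crop B = 2/5 × 19000 + 7/25 × 13600 + 8/25 × 15100 = 7600 + 3808 + 4832 = 16240
Crop C = 1/2 × (-3834) + 9/20 × 14800 + 1/20 × (-2000) = -1917 + 6660 − 100 = 4643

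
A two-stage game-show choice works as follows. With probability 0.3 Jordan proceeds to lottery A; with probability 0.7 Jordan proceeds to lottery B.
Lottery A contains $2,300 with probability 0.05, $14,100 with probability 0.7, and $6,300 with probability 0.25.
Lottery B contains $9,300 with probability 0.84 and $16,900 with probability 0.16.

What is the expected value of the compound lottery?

EV(A) = 0.05 × 2300 + 0.7 × 14100 + 0.25 × 6300 = 115 + 9870 + 1575 = 11560
EV(B) = 0.84 × 9300 + 0.16 × 16900 = 7812 + 2704 = 10516
Overall = 0.3 × 11560 + 0.7 × 10516 = 3468 + 7361.2 = 10829.2

$10,829.20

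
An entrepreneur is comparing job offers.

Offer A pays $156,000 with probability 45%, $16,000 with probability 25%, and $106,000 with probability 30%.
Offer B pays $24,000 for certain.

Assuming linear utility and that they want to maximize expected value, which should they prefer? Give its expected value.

Offer A = 0.45 × 156000 + 0.25 × 16000 + 0.3 × 106000 = 70200 + 4000 + 31800 = 106000
Offer B: 24000 (certain)

Offer A ($106,000)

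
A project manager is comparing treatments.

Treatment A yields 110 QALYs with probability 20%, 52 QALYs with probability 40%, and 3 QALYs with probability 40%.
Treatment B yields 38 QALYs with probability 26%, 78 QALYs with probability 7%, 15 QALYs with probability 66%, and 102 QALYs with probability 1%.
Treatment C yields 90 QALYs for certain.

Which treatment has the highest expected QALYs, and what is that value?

Treatment A = 0.2 × 110 + 0.4 × 52 + 0.4 × 3 = 22 + 20.8 + 1.2 = 44
Treatment B = 0.26 × 38 + 0.07 × 78 + 0.66 × 15 + 0.01 × 102 = 9.88 + 5.46 + 9.9 + 1.02 = 26.26
Treatment C: 90 (certain)

Treatment C (90 QALYs)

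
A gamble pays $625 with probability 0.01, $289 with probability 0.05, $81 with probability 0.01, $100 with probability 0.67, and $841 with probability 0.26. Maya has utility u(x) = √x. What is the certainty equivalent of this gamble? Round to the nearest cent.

$238.08

E[u] = 0.01·√625 + 0.05·√289 + 0.01·√81 + 0.67·√100 + 0.26·√841 = 0.01·25 + 0.05·17 + 0.01·9 + 0.67·10 + 0.26·29 = 15.43
CE = (15.43)² = 238.0849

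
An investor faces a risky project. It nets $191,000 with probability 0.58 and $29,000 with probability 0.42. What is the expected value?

$122,960

EV = 0.58 × 191000 + 0.42 × 29000 = 110780 + 12180 = 122960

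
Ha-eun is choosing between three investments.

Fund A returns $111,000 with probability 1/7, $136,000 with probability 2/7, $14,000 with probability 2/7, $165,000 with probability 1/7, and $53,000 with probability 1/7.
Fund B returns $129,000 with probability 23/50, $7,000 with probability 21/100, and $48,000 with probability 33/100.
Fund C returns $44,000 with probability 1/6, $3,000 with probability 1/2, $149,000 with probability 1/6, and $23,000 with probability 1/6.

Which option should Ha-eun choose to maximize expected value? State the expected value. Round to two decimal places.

Fund A = 1/7 × 111000 + 2/7 × 136000 + 2/7 × 14000 + 1/7 × 165000 + 1/7 × 53000 = 15857.1429 + 38857.1429 + 4000 + 23571.4286 + 7571.4286 = 89857.1429
Fund B = 23/50 × 129000 + 21/100 × 7000 + 33/100 × 48000 = 59340 + 1470 + 15840 = 76650
Fund C = 1/6 × 44000 + 1/2 × 3000 + 1/6 × 149000 + 1/6 × 23000 = 7333.3333 + 1500 + 24833.3333 + 3833.3333 = 37500

Fund A ($89,857.14)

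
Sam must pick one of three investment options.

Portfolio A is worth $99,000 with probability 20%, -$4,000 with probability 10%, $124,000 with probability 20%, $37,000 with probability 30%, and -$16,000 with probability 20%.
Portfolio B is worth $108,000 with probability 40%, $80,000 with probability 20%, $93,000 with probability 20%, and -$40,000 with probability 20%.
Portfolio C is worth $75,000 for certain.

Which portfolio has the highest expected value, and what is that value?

Portfolio A = 0.2 × 99000 + 0.1 × (-4000) + 0.2 × 124000 + 0.3 × 37000 + 0.2 × (-16000) = 19800 − 400 + 24800 + 11100 − 3200 = 52100
Portfolio B = 0.4 × 108000 + 0.2 × 80000 + 0.2 × 93000 + 0.2 × (-40000) = 43200 + 16000 + 18600 − 8000 = 69800
Portfolio C: 75000 (certain)

Portfolio C ($75,000)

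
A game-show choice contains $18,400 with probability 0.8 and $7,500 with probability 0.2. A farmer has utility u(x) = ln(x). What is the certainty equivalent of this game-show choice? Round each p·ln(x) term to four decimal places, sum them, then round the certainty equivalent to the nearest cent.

E[u] = 0.8·ln(18400) + 0.2·ln(7500) = 7.8561 + 1.7845 = 9.6406
CE = e^9.6406 ≈ 15376.57

$15,376.57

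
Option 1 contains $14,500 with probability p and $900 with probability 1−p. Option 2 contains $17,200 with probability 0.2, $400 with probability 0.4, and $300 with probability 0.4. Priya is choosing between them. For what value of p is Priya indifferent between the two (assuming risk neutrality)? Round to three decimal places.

EV(Option 2) = 0.2 × 17200 + 0.4 × 400 + 0.4 × 300 = 3440 + 160 + 120 = 3720
p·14500 + (1−p)·900 = 3720
13600p + 900 = 3720
p = (3720 − 900) / 13600

p = 0.207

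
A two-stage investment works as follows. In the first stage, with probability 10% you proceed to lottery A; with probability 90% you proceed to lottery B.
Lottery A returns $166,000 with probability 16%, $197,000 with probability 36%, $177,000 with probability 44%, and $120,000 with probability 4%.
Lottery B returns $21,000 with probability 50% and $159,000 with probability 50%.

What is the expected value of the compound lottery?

EV(A) = 0.16 × 166000 + 0.36 × 197000 + 0.44 × 177000 + 0.04 × 120000 = 26560 + 70920 + 77880 + 4800 = 180160
EV(B) = 0.5 × 21000 + 0.5 × 159000 = 10500 + 79500 = 90000
Overall = 0.1 × 180160 + 0.9 × 90000 = 18016 + 81000 = 99016

$99,016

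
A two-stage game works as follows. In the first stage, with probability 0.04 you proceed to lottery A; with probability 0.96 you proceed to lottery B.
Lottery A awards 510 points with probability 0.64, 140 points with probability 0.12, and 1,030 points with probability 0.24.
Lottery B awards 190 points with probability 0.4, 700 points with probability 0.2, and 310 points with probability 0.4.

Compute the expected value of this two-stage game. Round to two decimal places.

350.02 points

EV(A) = 0.64 × 510 + 0.12 × 140 + 0.24 × 1030 = 326.4 + 16.8 + 247.2 = 590.4
EV(B) = 0.4 × 190 + 0.2 × 700 + 0.4 × 310 = 76 + 140 + 124 = 340
Overall = 0.04 × 590.4 + 0.96 × 340 = 23.616 + 326.4 = 350.016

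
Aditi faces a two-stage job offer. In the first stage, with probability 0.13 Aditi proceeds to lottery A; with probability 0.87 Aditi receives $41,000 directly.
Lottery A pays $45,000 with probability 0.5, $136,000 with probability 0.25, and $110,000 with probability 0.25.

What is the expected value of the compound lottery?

$46,590

EV(A) = 0.5 × 45000 + 0.25 × 136000 + 0.25 × 110000 = 22500 + 34000 + 27500 = 84000
Branch B: 41000 (certain)
Overall = 0.13 × 84000 + 0.87 × 41000 = 10920 + 35670 = 46590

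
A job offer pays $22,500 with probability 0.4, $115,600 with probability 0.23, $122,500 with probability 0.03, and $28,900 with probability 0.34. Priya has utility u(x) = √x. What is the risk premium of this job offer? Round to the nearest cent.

$6,446.75

E[u] = 0.4·√22500 + 0.23·√115600 + 0.03·√122500 + 0.34·√28900 = 0.4·150 + 0.23·340 + 0.03·350 + 0.34·170 = 206.5
CE = (206.5)² = 42642.25
Risk premium = EV − CE = 49089 − 42642.25 = 6446.75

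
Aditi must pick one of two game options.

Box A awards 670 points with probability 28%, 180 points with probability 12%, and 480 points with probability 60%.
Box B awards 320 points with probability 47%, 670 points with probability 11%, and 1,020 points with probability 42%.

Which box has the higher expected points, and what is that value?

Box A = 0.28 × 670 + 0.12 × 180 + 0.6 × 480 = 187.6 + 21.6 + 288 = 497.2
Box B = 0.47 × 320 + 0.11 × 670 + 0.42 × 1020 = 150.4 + 73.7 + 428.4 = 652.5

Box B (652.5 points)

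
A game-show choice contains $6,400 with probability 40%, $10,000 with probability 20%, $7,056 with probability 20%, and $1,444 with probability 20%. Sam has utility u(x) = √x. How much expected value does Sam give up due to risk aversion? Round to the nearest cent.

$423.04

E[u] = 0.4·√6400 + 0.2·√10000 + 0.2·√7056 + 0.2·√1444 = 0.4·80 + 0.2·100 + 0.2·84 + 0.2·38 = 76.4
CE = (76.4)² = 5836.96
Risk premium = EV − CE = 6260 − 5836.96 = 423.04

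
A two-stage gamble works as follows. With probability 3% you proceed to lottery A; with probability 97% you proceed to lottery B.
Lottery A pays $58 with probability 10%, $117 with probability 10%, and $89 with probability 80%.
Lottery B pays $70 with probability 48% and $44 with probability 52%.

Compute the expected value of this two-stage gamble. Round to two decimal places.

$57.45

EV(A) = 0.1 × 58 + 0.1 × 117 + 0.8 × 89 = 5.8 + 11.7 + 71.2 = 88.7
EV(B) = 0.48 × 70 + 0.52 × 44 = 33.6 + 22.88 = 56.48
Overall = 0.03 × 88.7 + 0.97 × 56.48 = 2.661 + 54.7856 = 57.4466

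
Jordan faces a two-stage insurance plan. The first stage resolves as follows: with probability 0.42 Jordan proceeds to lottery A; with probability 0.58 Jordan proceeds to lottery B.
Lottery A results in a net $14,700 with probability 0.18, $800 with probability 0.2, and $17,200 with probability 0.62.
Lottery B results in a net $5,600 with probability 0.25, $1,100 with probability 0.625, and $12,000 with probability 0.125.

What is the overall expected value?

$7,738.15

EV(A) = 0.18 × 14700 + 0.2 × 800 + 0.62 × 17200 = 2646 + 160 + 10664 = 13470
EV(B) = 0.25 × 5600 + 0.625 × 1100 + 0.125 × 12000 = 1400 + 687.5 + 1500 = 3587.5
Overall = 0.42 × 13470 + 0.58 × 3587.5 = 5657.4 + 2080.75 = 7738.15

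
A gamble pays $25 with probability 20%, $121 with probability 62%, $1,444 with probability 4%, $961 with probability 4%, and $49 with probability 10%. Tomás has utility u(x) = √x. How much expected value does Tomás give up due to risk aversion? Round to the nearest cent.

$53.88

E[u] = 0.2·√25 + 0.62·√121 + 0.04·√1444 + 0.04·√961 + 0.1·√49 = 0.2·5 + 0.62·11 + 0.04·38 + 0.04·31 + 0.1·7 = 11.28
CE = (11.28)² = 127.2384
Risk premium = EV − CE = 181.12 − 127.2384 = 53.8816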